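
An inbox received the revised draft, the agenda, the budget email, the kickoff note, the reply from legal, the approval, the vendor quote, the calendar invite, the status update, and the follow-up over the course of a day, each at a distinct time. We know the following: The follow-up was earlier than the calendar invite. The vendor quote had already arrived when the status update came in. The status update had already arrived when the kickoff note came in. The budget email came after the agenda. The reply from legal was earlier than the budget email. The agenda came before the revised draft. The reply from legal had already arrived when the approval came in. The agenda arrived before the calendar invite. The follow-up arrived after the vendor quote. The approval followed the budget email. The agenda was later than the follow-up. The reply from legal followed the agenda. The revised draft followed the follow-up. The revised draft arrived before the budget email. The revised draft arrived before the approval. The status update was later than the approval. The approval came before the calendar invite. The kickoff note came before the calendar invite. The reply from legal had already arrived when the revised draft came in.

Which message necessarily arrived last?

the calendar invite

Every other message has a chain of constraints placing it before the calendar invite, so the calendar invite is last.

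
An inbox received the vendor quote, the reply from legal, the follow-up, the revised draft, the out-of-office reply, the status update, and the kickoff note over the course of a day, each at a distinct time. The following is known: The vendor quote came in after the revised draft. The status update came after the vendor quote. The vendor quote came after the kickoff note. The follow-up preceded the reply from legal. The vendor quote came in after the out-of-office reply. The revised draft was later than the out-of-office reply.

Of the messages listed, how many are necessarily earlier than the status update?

4

Directly stated before the status update: the vendor quote.
The kickoff note reaches the status update via the kickoff note → the vendor quote → the status update.
The out-of-office reply reaches the status update via the out-of-office reply → the vendor quote → the status update.
The revised draft reaches the status update via the revised draft → the vendor quote → the status update.
No chain forces the reply from legal (or any of the others) ahead of the status update.
That's the kickoff note, the out-of-office reply, the revised draft, and the vendor quote — 4 in all.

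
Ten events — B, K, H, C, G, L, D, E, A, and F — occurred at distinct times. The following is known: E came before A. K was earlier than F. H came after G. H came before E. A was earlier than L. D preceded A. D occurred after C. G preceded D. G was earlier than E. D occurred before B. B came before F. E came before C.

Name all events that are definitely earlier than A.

Directly stated before A: D and E.
C reaches A via C → D → A.
G reaches A via G → E → A.
H reaches A via H → E → A.
No chain forces B (or any of the others) ahead of A.

C, D, E, G, H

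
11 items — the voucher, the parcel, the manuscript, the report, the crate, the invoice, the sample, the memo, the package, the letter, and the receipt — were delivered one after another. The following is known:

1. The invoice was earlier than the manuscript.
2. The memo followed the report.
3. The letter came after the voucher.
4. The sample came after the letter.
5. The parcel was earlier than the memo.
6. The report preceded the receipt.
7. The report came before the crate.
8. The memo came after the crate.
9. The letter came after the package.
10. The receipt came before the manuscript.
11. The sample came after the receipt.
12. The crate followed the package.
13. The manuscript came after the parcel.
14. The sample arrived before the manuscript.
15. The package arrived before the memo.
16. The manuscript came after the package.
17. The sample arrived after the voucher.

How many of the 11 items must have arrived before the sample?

5

Directly stated before the sample: the letter, the receipt, and the voucher.
The package reaches the sample via the package → the letter → the sample.
The report reaches the sample via the report → the receipt → the sample.
That's the letter, the package, the receipt, the report, and the voucher — 5 in all.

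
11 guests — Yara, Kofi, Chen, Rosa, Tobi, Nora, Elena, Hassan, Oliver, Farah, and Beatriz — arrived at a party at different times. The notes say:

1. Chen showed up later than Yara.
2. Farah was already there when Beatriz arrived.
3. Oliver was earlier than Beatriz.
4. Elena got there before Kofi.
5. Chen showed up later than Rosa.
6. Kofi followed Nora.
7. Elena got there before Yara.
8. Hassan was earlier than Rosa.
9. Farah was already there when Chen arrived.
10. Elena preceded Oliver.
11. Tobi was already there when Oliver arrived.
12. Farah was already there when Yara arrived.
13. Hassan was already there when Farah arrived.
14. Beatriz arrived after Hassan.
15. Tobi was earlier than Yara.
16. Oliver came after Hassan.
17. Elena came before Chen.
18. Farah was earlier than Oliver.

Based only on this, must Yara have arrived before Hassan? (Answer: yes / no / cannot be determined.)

no

Tracing the constraints gives Hassan → Farah → Yara, so Hassan must come before Yara.
That means Yara cannot be before Hassan.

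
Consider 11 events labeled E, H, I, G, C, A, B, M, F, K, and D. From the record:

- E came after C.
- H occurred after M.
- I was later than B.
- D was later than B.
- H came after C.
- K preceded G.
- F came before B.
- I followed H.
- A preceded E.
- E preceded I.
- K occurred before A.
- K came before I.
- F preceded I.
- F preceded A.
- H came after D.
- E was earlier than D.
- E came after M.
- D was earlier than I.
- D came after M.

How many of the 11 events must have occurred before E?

Directly stated before E: A, C, and M.
F reaches E via F → A → E.
K reaches E via K → A → E.
That's A, C, F, K, and M — 5 in all.

5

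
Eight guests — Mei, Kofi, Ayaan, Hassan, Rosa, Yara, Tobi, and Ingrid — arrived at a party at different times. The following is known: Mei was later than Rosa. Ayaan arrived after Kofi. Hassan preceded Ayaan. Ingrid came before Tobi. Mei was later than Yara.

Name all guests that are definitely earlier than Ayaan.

Hassan, Kofi

Directly stated before Ayaan: Hassan and Kofi.
No chain forces Ingrid (or any of the others) ahead of Ayaan.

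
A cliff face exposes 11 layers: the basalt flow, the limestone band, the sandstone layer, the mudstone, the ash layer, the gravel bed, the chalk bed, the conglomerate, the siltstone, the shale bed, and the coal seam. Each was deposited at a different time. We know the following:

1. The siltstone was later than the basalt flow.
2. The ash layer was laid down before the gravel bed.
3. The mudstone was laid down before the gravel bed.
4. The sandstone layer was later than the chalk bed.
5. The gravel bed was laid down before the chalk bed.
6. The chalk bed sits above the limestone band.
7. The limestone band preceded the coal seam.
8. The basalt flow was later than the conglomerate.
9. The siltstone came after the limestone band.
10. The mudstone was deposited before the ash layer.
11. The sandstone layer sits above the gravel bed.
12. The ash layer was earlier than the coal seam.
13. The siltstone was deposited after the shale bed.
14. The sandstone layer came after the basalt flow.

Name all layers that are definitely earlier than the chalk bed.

the ash layer, the gravel bed, the limestone band, the mudstone

Directly stated before the chalk bed: the gravel bed and the limestone band.
The ash layer reaches the chalk bed via the ash layer → the gravel bed → the chalk bed.
The mudstone reaches the chalk bed via the mudstone → the gravel bed → the chalk bed.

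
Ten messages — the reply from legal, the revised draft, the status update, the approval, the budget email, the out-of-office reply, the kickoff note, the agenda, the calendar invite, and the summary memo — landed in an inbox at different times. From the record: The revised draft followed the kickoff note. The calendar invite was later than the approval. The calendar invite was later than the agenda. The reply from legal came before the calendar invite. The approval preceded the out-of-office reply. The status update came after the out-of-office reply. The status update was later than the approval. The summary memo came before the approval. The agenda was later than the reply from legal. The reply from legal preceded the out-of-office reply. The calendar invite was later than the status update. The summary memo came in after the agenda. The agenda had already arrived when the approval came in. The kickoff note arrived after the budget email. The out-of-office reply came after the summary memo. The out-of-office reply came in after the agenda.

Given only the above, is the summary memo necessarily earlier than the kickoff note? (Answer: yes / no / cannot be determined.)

No chain of stated constraints runs from the summary memo to the kickoff note, and none runs from the kickoff note to the summary memo either.
So the relative order of the summary memo and the kickoff note is not fixed by the given facts.

cannot be determined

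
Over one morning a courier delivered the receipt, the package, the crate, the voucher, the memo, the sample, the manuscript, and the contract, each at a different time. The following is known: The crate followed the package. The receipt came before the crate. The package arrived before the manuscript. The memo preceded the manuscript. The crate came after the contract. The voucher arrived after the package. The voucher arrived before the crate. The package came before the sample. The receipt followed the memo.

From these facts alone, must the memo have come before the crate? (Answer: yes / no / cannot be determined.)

Chain the constraints: the memo → the receipt → the crate. Each link is directly stated, so the memo comes before the crate.

yes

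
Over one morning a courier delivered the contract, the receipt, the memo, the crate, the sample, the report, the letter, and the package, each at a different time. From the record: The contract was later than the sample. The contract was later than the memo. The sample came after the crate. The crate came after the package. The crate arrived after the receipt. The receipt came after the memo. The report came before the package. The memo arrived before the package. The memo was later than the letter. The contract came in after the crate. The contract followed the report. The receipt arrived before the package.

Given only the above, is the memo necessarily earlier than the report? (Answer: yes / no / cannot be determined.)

No chain of stated constraints runs from the memo to the report, and none runs from the report to the memo either.
So the relative order of the memo and the report is not fixed by the given facts.

cannot be determined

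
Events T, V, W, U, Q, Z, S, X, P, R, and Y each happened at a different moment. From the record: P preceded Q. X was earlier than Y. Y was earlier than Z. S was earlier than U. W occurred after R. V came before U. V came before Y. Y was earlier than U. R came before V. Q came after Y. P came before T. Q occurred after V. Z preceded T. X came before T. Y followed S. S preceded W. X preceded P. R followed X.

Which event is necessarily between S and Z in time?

Tracing the constraints gives S → Y → Z, so Y sits after S and before Z.
No other event is forced both after S and before Z.

Y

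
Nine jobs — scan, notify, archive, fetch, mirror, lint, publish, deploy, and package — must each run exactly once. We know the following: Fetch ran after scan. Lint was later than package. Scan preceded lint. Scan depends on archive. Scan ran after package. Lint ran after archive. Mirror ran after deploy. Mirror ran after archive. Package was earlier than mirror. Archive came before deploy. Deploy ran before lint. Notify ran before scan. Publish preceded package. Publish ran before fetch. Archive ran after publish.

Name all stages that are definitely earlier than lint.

Directly stated before lint: archive, deploy, package, and scan.
Notify reaches lint via notify → scan → lint.
Publish reaches lint via publish → package → lint.
No chain forces mirror (or any of the others) ahead of lint.

archive, deploy, notify, package, publish, scan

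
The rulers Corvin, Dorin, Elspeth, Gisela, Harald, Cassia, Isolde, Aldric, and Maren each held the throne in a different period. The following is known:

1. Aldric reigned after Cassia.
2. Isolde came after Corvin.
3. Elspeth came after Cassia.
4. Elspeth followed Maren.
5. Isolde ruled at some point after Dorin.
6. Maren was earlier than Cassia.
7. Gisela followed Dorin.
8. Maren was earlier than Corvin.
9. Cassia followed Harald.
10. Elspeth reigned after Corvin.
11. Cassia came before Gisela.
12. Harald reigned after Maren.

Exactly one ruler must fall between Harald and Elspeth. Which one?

Cassia

Tracing the constraints gives Harald → Cassia → Elspeth, so Cassia sits after Harald and before Elspeth.
No other ruler is forced both after Harald and before Elspeth.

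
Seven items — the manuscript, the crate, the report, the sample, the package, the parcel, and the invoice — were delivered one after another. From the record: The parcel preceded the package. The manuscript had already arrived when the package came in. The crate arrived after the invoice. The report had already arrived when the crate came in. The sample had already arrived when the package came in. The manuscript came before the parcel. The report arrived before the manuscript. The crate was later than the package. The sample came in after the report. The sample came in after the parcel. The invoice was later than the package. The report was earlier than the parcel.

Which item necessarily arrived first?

The report has a chain of constraints placing it before every other item, so the report must be first.

the report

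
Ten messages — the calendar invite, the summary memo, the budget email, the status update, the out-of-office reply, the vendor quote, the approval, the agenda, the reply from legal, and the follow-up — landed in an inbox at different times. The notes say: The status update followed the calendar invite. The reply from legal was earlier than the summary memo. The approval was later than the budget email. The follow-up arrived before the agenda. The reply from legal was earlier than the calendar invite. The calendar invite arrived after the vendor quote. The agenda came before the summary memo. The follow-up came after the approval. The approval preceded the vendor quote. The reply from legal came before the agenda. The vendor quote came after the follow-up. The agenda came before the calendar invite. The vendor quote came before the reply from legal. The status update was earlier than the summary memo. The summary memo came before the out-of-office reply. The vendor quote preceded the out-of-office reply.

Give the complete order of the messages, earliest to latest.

The constraints fix every adjacent pair, so only one ordering works:
the budget email → the approval → the follow-up → the vendor quote → the reply from legal → the agenda → the calendar invite → the status update → the summary memo → the out-of-office reply.

the budget email, the approval, the follow-up, the vendor quote, the reply from legal, the agenda, the calendar invite, the status update, the summary memo, the out-of-office reply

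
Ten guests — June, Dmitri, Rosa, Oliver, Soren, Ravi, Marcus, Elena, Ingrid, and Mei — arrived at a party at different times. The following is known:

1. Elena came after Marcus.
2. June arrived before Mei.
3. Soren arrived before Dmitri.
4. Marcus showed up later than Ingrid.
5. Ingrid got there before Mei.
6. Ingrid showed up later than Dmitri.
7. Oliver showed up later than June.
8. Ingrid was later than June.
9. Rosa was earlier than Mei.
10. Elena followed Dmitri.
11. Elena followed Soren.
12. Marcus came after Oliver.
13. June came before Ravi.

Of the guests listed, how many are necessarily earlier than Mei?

5

Directly stated before Mei: Ingrid, June, and Rosa.
Dmitri reaches Mei via Dmitri → Ingrid → Mei.
Soren reaches Mei via Soren → Dmitri → Ingrid → Mei.
That's Dmitri, Ingrid, June, Rosa, and Soren — 5 in all.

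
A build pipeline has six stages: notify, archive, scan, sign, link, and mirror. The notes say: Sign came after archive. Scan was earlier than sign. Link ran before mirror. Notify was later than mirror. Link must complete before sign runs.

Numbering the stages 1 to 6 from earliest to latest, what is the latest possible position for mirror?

5

Mirror must come before notify — 1 stage forced after it.
Everything else can be placed before mirror in some valid order, so mirror can sit as late as position 6 − 1 = 5.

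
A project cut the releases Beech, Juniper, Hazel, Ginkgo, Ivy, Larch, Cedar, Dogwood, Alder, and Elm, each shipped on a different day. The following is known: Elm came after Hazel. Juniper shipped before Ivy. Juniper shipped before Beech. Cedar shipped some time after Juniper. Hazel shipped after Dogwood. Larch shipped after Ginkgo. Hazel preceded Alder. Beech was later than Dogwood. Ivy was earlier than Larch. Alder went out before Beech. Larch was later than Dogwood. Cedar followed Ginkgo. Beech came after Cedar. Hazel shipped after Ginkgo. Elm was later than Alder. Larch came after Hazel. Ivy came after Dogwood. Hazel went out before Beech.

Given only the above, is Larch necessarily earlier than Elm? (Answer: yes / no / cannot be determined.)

cannot be determined

No chain of stated constraints runs from Larch to Elm, and none runs from Elm to Larch either.
So the relative order of Larch and Elm is not fixed by the given facts.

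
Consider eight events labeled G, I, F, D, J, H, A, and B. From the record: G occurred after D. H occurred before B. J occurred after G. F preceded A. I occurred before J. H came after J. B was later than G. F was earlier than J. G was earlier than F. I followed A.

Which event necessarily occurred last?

Every other event has a chain of constraints placing it before B, so B is last.

B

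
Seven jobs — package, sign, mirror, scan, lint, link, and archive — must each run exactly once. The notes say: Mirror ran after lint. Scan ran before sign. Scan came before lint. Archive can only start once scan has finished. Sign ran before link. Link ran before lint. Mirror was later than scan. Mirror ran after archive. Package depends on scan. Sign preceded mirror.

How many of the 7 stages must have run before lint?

3

Directly stated before lint: link and scan.
Sign reaches lint via sign → link → lint.
No chain forces mirror (or any of the others) ahead of lint.
That's link, scan, and sign — 3 in all.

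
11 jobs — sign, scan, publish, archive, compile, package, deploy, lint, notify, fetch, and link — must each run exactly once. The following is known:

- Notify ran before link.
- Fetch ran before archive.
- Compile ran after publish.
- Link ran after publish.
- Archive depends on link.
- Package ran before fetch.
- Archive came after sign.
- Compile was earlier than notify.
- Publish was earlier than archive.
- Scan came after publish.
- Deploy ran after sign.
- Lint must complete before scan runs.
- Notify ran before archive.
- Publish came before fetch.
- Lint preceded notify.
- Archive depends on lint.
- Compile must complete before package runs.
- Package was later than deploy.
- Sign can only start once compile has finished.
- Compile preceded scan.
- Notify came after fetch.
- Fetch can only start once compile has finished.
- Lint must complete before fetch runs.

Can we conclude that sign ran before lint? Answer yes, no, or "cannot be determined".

No chain of stated constraints runs from sign to lint, and none runs from lint to sign either.
So the relative order of sign and lint is not fixed by the given facts.

cannot be determined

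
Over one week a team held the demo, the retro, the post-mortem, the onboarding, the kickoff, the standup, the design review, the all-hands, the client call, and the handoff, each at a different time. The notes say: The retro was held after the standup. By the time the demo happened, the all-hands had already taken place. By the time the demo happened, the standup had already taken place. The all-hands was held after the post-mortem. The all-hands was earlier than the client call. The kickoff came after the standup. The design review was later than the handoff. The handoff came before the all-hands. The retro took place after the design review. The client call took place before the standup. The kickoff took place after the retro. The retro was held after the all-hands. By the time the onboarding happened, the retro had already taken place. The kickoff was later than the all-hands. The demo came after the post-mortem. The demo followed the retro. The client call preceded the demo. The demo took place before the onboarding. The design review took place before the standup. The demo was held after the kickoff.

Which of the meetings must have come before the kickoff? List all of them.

the all-hands, the client call, the design review, the handoff, the post-mortem, the retro, the standup

Directly stated before the kickoff: the all-hands, the retro, and the standup.
The client call reaches the kickoff via the client call → the standup → the kickoff.
The design review reaches the kickoff via the design review → the standup → the kickoff.
The handoff reaches the kickoff via the handoff → the all-hands → the kickoff.
Likewise the post-mortem reaches the kickoff by chaining the stated constraints.
No chain forces the demo (or any of the others) ahead of the kickoff.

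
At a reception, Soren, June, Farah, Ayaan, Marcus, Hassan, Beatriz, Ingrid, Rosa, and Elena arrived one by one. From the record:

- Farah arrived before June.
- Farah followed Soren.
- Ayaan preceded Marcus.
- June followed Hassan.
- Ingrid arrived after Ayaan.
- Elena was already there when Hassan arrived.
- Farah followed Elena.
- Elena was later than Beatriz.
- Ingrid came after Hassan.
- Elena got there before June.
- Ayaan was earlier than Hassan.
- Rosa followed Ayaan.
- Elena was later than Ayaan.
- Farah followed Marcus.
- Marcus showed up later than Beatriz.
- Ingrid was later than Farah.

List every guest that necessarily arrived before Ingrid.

Directly stated before Ingrid: Ayaan, Farah, and Hassan.
Beatriz reaches Ingrid via Beatriz → Marcus → Farah → Ingrid.
Elena reaches Ingrid via Elena → Farah → Ingrid.
Marcus reaches Ingrid via Marcus → Farah → Ingrid.
Likewise Soren reaches Ingrid by chaining the stated constraints.
No chain forces Rosa (or any of the others) ahead of Ingrid.

Ayaan, Beatriz, Elena, Farah, Hassan, Marcus, Soren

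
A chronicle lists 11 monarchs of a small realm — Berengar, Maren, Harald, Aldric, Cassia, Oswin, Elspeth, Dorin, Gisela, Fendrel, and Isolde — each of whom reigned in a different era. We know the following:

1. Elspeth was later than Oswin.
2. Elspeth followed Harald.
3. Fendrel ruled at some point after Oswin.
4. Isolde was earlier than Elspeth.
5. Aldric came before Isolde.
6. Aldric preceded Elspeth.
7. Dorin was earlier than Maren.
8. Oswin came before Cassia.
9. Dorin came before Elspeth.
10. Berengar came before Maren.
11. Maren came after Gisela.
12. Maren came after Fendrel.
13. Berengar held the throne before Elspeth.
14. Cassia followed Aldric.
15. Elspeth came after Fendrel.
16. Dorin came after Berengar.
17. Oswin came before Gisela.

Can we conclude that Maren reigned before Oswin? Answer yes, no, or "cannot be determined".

Tracing the constraints gives Oswin → Fendrel → Maren, so Oswin must come before Maren.
That means Maren cannot be before Oswin.

no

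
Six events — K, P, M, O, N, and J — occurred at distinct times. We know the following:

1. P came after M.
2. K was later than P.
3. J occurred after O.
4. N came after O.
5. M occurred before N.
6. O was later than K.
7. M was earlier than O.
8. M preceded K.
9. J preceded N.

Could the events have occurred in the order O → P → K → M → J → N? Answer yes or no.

no

The constraints require M before K, but in the proposed sequence K appears ahead of M. That one violation is enough.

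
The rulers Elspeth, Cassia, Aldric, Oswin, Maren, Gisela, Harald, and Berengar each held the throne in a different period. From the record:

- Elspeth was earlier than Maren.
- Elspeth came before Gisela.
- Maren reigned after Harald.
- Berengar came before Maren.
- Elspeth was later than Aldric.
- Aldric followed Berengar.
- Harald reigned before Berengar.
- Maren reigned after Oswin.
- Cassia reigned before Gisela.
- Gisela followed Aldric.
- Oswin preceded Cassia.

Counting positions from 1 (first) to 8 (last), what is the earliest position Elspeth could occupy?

Aldric, Berengar, and Harald must all come before Elspeth — 3 forced predecessors.
Nothing else is forced ahead of Elspeth, so their earliest slot is position 3 + 1 = 4.

4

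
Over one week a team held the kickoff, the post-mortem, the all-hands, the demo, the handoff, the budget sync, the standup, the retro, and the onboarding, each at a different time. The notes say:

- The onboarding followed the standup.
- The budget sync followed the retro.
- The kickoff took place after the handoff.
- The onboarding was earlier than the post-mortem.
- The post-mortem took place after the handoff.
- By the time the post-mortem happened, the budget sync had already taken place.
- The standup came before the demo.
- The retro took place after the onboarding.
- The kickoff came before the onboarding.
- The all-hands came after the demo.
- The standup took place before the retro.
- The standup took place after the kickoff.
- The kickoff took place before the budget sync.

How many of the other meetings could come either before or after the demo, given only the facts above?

4

Forced before the demo: the handoff, the kickoff, and the standup; forced after the demo: the all-hands.
That leaves the budget sync, the onboarding, the post-mortem, and the retro with no forced order relative to the demo — 4.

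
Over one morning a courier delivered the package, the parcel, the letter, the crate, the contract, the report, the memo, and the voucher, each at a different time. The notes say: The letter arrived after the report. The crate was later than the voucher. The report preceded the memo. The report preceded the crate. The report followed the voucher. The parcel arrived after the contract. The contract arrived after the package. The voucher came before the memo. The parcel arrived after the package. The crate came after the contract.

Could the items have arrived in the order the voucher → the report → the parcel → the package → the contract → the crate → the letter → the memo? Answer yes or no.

no

The constraints require the package before the parcel, but in the proposed sequence the parcel appears ahead of the package. That one violation is enough.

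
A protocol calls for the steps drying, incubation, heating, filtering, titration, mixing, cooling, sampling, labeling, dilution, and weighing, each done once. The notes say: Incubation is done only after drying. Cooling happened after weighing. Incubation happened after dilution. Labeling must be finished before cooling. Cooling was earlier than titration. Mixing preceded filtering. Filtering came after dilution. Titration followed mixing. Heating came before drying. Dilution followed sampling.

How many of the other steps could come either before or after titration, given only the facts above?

Forced before titration: cooling, labeling, mixing, and weighing.
That leaves dilution, drying, filtering, heating, incubation, and sampling with no forced order relative to titration — 6.

6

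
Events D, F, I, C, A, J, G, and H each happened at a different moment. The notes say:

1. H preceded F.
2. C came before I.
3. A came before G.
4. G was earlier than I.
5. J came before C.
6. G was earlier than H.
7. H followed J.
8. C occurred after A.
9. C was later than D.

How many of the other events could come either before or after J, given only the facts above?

Forced after J: C, F, H, and I.
That leaves A, D, and G with no forced order relative to J — 3.

3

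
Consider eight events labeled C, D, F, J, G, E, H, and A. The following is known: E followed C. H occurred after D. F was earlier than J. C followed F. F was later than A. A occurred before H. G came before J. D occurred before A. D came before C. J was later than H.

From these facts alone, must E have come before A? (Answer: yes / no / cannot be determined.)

no

Tracing the constraints gives A → F → C → E, so A must come before E.
That means E cannot be before A.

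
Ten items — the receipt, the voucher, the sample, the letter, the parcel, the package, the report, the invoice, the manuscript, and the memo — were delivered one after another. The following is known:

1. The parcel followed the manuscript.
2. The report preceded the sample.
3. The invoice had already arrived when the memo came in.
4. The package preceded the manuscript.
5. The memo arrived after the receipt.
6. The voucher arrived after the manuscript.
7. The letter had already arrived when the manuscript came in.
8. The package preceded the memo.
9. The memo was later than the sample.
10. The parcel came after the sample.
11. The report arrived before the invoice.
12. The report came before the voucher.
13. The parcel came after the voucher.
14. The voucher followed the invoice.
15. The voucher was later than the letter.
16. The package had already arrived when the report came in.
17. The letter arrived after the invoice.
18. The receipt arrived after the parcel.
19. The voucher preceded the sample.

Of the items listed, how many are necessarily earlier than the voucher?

5

Directly stated before the voucher: the invoice, the letter, the manuscript, and the report.
The package reaches the voucher via the package → the manuscript → the voucher.
That's the invoice, the letter, the manuscript, the package, and the report — 5 in all.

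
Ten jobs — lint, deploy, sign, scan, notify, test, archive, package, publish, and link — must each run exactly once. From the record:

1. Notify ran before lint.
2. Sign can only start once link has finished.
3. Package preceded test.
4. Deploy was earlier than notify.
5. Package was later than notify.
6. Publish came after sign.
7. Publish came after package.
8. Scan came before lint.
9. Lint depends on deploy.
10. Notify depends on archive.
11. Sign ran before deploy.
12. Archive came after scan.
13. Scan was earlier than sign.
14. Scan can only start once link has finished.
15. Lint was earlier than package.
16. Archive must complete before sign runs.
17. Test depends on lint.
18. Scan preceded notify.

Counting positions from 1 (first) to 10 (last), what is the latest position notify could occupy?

6

Notify must come before lint, package, publish, and test — 4 stages forced after it.
Everything else can be placed before notify in some valid order, so notify can sit as late as position 10 − 4 = 6.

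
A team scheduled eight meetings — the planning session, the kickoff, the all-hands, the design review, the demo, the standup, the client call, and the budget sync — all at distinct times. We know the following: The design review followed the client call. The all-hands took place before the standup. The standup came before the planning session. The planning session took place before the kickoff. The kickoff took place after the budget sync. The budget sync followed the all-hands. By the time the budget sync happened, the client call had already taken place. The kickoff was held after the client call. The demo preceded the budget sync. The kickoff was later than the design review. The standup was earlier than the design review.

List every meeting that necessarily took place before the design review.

Directly stated before the design review: the client call and the standup.
The all-hands reaches the design review via the all-hands → the standup → the design review.
No chain forces the demo (or any of the others) ahead of the design review.

the all-hands, the client call, the standup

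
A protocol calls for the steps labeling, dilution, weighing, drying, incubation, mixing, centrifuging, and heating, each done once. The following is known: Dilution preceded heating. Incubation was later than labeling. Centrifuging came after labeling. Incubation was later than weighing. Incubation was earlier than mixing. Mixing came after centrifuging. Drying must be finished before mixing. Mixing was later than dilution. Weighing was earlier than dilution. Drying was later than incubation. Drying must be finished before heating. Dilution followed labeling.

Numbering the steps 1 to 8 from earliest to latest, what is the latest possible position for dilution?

6

Dilution must come before heating and mixing — 2 steps forced after it.
Everything else can be placed before dilution in some valid order, so dilution can sit as late as position 8 − 2 = 6.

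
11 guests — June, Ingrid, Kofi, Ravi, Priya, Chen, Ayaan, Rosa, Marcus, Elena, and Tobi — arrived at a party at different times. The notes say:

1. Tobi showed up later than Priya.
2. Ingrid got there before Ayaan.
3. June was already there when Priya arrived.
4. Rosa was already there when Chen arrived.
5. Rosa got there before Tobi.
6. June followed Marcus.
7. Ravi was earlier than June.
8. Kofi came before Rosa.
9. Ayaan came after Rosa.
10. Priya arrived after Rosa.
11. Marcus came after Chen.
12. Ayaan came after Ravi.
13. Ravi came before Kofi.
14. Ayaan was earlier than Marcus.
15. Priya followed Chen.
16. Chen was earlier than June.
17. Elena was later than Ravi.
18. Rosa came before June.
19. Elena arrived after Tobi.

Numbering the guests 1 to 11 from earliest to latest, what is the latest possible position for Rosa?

4

Rosa must come before Ayaan, Chen, Elena, June, Marcus, Priya, and Tobi — 7 guests forced after them.
Everything else can be placed before Rosa in some valid order, so Rosa can sit as late as position 11 − 7 = 4.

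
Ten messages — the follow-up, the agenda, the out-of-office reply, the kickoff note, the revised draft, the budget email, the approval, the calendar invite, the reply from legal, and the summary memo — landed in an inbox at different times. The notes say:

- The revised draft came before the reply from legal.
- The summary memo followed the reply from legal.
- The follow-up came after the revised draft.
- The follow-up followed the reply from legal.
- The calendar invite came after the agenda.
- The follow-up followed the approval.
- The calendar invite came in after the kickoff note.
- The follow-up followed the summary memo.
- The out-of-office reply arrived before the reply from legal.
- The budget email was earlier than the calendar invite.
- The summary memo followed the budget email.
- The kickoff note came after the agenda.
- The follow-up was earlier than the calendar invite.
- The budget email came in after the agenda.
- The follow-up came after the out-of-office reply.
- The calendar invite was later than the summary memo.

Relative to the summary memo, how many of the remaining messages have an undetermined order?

2

Forced before the summary memo: the agenda, the budget email, the out-of-office reply, the reply from legal, and the revised draft; forced after the summary memo: the calendar invite and the follow-up.
That leaves the approval and the kickoff note with no forced order relative to the summary memo — 2.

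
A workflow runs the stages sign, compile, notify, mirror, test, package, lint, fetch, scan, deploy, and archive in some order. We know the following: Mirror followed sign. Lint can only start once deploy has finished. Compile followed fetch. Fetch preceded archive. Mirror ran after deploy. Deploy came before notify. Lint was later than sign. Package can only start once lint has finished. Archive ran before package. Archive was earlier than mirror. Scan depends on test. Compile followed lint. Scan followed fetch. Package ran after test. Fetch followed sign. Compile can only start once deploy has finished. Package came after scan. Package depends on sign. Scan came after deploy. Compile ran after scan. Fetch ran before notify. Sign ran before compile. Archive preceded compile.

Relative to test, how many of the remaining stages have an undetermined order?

Forced after test: compile, package, and scan.
That leaves archive, deploy, fetch, lint, mirror, notify, and sign with no forced order relative to test — 7.

7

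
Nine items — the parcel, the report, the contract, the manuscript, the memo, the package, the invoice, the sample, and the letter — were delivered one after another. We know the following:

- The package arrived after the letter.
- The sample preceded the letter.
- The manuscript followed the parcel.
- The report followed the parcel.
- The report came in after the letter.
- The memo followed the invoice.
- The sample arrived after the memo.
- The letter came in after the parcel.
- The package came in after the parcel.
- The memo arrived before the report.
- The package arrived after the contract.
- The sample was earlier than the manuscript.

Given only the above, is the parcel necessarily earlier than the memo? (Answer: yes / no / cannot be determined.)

No chain of stated constraints runs from the parcel to the memo, and none runs from the memo to the parcel either.
So the relative order of the parcel and the memo is not fixed by the given facts.

cannot be determined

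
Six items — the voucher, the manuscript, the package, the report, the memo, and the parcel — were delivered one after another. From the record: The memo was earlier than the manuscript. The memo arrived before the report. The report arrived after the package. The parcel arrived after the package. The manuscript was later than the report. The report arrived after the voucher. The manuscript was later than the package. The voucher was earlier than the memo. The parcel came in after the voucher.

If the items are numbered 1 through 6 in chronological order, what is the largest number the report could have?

5

The report must come before the manuscript — 1 item forced after it.
Everything else can be placed before the report in some valid order, so the report can sit as late as position 6 − 1 = 5.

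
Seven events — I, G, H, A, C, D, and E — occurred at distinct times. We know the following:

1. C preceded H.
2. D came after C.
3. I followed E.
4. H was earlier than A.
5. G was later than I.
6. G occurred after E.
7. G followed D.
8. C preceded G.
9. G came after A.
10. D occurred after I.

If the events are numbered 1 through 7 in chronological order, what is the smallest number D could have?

4

C, E, and I must all come before D — 3 forced predecessors.
Nothing else is forced ahead of D, so its earliest slot is position 3 + 1 = 4.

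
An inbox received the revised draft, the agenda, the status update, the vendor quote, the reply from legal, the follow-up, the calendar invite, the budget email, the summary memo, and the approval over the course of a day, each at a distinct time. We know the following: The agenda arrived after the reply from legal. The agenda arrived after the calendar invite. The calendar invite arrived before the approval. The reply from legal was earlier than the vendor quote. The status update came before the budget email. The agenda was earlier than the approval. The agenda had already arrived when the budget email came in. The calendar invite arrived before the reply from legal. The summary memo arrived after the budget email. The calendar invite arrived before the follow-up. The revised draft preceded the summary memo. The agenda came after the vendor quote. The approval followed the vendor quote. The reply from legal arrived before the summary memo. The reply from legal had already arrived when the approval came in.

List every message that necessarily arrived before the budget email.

the agenda, the calendar invite, the reply from legal, the status update, the vendor quote

Directly stated before the budget email: the agenda and the status update.
The calendar invite reaches the budget email via the calendar invite → the agenda → the budget email.
The reply from legal reaches the budget email via the reply from legal → the agenda → the budget email.
The vendor quote reaches the budget email via the vendor quote → the agenda → the budget email.
No chain forces the approval (or any of the others) ahead of the budget email.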